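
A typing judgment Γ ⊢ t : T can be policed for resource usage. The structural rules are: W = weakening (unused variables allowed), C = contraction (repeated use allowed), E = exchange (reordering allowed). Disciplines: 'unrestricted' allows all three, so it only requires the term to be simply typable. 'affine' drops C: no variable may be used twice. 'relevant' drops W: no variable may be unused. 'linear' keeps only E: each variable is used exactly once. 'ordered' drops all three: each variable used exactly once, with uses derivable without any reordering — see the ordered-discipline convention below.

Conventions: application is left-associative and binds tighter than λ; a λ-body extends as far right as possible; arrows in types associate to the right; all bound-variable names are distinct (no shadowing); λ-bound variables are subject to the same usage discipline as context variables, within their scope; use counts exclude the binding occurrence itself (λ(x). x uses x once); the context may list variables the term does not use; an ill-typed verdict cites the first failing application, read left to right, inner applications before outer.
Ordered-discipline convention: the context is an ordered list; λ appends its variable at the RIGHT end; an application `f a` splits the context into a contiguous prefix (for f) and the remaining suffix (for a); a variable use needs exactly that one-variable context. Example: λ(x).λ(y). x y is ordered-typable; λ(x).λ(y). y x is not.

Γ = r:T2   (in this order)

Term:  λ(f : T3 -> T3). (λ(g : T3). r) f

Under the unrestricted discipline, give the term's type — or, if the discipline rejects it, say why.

not well-typed under unrestricted — a type mismatch blocks all five
counts: r: 1×, f (bound): 1×, g (bound): 0×
order of uses: r, f
typing: ill-typed: argument of type T3 -> T3 where T3 is required
across the five disciplines: ordered ✗, linear ✗, affine ✗, relevant ✗, unrestricted ✗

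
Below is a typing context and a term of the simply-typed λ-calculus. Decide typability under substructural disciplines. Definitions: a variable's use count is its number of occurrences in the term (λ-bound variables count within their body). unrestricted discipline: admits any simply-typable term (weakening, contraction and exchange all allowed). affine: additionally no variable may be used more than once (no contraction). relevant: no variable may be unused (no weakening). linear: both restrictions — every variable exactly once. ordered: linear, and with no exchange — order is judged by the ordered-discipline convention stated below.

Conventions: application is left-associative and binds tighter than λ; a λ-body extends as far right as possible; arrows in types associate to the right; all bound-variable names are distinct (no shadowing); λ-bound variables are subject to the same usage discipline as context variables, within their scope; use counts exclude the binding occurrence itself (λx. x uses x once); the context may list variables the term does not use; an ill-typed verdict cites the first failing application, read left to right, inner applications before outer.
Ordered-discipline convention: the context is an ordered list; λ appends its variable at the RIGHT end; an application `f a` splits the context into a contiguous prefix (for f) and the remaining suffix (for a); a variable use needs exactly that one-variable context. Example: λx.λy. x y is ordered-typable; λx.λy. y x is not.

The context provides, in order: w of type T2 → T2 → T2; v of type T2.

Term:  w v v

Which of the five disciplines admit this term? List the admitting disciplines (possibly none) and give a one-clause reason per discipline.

admitted by: relevant, unrestricted
variable uses: w: 1×; v: 2×
order of uses: w, v, v
typing: ✓ — T2
ordered: ✗ — uses contraction: v ×2
linear: ✗ — uses contraction: v ×2
affine: ✗ — uses contraction: v ×2
relevant: ✓ — none of w, v goes unused
unrestricted: ✓ — type-checks (T2) and nothing is barred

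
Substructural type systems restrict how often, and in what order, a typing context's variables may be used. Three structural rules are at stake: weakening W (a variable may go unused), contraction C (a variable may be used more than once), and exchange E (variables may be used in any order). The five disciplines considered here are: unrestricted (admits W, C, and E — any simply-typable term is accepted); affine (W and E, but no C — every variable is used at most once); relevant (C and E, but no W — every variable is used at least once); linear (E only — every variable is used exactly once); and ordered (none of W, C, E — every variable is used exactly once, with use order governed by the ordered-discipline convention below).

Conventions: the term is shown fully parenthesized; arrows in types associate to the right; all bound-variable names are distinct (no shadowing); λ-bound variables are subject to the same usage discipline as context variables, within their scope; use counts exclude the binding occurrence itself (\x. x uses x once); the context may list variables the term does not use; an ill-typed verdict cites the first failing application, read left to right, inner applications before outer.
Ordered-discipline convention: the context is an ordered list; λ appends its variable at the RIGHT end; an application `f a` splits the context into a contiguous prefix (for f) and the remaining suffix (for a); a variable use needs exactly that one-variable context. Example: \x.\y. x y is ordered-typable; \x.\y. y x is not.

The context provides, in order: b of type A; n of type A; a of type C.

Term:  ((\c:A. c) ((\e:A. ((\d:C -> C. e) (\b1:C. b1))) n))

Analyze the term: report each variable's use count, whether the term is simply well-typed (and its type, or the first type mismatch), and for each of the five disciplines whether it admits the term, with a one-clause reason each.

usage: b: 0×, n: 1×, a: 0×, c (λ-bound): 1×, e (λ-bound): 1×, d (λ-bound): 0×, b1 (λ-bound): 1×
uses in reading order: c, e, b1, n
typing: ✓ — A
ordered: ✗ — needs weakening: b, a, d unused
linear: ✗ — needs weakening: b, a, d unused
affine: ✓ — no duplicate uses among b, n, a, c, e, d, b1
relevant: ✗ — needs weakening: b, a, d unused
unrestricted: ✓ — type-checks (A) and nothing is barred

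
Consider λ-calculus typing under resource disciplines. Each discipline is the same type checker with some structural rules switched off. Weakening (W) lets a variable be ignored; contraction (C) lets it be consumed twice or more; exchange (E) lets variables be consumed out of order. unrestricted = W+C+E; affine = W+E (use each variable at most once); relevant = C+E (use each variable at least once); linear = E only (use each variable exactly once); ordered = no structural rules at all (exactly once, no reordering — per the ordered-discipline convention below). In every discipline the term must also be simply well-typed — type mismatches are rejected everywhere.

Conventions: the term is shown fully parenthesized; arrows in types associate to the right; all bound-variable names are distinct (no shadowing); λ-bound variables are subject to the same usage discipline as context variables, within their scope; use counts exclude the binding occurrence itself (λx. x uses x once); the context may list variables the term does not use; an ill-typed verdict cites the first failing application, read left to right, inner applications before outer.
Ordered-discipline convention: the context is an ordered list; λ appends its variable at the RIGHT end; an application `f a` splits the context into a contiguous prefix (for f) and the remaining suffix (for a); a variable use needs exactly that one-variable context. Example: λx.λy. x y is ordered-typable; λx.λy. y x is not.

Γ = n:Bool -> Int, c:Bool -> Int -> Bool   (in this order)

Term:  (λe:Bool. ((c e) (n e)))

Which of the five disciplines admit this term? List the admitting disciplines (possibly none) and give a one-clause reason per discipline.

admitting disciplines: relevant, unrestricted
use counts: n: 1, c: 1, e (bound): 2
use order (left to right): c, e, n, e
typing: ✓ — Bool -> Bool
ordered: ✗, e ×2 used more than once (contraction)
linear: ✗, e ×2 used more than once (contraction)
affine: ✗, e ×2 used more than once (contraction)
relevant: ✓, every one of n, c, e appears
unrestricted: ✓, simply typable at Bool -> Bool; W, C, E all held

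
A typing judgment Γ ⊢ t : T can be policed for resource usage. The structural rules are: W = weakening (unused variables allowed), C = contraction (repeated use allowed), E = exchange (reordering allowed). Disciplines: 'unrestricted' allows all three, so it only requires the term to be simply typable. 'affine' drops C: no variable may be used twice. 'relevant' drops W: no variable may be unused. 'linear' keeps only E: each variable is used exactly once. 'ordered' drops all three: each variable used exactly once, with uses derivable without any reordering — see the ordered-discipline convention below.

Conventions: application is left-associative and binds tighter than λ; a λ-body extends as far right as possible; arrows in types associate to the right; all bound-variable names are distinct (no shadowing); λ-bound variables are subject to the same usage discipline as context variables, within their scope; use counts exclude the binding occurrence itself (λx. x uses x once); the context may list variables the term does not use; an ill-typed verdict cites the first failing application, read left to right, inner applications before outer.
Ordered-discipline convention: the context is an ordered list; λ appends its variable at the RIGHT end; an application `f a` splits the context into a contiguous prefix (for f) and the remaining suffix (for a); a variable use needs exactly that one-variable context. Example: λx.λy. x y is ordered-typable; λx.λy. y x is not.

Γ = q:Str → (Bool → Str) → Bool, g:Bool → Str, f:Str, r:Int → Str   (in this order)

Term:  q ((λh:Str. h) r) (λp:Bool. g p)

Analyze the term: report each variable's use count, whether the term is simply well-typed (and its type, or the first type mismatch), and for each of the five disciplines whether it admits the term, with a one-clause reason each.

use counts: q: 1, g: 1, f: 0, r: 1, h (bound): 1, p (bound): 1
order of uses: q, h, r, g, p
typing: ill-typed: an argument Int → Str mismatches the expected Str
ordered: ✗, fails simple typing
linear: ✗, a type mismatch blocks all five
affine: ✗, the type mismatch rejects it
relevant: ✗, not simply typable
unrestricted: ✗, fails simple typing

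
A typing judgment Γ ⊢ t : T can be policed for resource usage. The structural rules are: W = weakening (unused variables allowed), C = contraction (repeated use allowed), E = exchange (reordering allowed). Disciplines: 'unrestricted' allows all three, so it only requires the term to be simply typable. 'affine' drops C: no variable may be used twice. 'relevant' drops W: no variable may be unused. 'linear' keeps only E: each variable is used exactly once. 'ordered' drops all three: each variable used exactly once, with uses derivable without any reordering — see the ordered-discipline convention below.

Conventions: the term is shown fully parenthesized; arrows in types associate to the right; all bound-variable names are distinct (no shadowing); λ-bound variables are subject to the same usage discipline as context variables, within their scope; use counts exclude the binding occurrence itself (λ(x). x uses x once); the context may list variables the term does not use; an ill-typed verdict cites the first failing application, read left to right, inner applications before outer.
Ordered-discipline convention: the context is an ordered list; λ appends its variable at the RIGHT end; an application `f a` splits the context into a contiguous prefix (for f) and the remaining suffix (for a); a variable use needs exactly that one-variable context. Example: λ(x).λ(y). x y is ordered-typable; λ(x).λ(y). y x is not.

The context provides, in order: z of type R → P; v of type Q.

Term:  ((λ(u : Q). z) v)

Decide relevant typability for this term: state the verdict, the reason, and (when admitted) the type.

no — needs weakening: u unused
counts: z: 1; v: 1; u (bound): 0
uses in reading order: z, v
typing: the term checks, with type R → P
across the five disciplines: ordered ✗ · linear ✗ · affine ✓ · relevant ✗ · unrestricted ✓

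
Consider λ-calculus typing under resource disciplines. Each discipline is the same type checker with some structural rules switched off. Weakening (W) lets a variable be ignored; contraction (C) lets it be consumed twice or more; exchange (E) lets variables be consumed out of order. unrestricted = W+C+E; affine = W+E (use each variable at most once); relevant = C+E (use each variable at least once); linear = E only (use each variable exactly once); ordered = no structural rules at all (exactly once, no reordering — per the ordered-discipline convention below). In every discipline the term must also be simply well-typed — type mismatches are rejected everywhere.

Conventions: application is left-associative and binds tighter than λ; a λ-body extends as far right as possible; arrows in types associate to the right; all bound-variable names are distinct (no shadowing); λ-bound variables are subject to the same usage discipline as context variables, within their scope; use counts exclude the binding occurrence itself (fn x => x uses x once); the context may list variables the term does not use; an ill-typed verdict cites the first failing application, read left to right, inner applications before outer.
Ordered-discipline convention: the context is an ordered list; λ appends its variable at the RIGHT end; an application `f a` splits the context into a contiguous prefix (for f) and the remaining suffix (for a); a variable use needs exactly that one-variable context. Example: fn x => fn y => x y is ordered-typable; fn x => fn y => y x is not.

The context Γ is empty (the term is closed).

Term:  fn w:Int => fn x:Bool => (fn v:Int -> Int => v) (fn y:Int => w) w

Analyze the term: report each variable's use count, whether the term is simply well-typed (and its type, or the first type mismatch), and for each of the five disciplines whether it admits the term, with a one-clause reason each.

variable uses: w (bound)=2, x (bound)=0, v (bound)=1, y (bound)=0
order of uses: v, w, w
typing: well-typed — term : Int -> Bool -> Int
ordered: ✗ — needs contraction — w ×2; needs weakening: x, y unused
linear: ✗ — needs contraction — w ×2; needs weakening: x, y unused
affine: ✗ — needs contraction — w ×2
relevant: ✗ — needs weakening: x, y unused
unrestricted: ✓ — typability at Int -> Bool -> Int is all that's needed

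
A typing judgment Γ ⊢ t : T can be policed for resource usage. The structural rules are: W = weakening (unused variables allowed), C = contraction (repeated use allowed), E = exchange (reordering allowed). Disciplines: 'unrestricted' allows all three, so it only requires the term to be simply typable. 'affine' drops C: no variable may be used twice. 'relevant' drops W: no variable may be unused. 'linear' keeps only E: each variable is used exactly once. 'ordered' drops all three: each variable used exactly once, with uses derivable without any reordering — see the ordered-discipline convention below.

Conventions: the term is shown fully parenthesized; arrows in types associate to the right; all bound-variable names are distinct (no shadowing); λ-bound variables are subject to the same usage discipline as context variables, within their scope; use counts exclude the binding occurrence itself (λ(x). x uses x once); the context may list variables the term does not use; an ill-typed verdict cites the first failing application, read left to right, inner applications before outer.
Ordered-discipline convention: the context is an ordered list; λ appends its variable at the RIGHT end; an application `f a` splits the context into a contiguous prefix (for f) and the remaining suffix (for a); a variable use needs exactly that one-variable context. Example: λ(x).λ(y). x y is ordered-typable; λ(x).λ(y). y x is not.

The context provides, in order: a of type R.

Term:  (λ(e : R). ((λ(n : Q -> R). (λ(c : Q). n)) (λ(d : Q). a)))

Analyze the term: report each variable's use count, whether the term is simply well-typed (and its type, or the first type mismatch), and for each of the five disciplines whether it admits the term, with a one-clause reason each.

use counts: a ×1, e (λ-bound) ×0, n (λ-bound) ×1, c (λ-bound) ×0, d (λ-bound) ×0
order of uses: n, a
typing: ✓ — R -> Q -> Q -> R
ordered: ✗, unused: e, c, d — weakening required
linear: ✗, unused: e, c, d — weakening required
affine: ✓, no duplicate uses among a, e, n, c, d
relevant: ✗, unused: e, c, d — weakening required
unrestricted: ✓, simply typable at R -> Q -> Q -> R; W, C, E all held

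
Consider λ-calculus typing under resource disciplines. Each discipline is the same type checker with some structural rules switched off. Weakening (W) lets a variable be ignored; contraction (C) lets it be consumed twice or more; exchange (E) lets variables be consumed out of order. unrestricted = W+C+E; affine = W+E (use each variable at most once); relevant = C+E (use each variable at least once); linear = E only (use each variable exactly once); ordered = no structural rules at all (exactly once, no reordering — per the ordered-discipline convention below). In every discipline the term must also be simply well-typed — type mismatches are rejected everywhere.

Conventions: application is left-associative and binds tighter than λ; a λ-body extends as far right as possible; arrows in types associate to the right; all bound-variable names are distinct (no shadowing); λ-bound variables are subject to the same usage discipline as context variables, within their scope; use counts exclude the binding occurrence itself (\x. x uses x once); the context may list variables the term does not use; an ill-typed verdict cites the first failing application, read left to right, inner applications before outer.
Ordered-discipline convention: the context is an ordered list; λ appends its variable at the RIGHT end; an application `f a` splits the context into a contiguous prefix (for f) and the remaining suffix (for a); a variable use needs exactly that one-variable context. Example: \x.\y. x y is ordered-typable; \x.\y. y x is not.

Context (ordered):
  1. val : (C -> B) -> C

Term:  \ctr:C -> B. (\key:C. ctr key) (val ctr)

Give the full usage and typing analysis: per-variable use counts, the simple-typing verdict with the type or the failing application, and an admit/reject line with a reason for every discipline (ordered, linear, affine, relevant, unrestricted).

variable uses: val: 1, ctr (bound): 2, key (bound): 1
use order (left to right): ctr, key, val, ctr
typing: the term checks, with type (C -> B) -> B
ordered ✗ (uses contraction: ctr ×2)
linear ✗ (uses contraction: ctr ×2)
affine ✗ (uses contraction: ctr ×2)
relevant ✓ (every one of val, ctr, key appears)
unrestricted ✓ (well-typed at (C -> B) -> B; no restrictions here)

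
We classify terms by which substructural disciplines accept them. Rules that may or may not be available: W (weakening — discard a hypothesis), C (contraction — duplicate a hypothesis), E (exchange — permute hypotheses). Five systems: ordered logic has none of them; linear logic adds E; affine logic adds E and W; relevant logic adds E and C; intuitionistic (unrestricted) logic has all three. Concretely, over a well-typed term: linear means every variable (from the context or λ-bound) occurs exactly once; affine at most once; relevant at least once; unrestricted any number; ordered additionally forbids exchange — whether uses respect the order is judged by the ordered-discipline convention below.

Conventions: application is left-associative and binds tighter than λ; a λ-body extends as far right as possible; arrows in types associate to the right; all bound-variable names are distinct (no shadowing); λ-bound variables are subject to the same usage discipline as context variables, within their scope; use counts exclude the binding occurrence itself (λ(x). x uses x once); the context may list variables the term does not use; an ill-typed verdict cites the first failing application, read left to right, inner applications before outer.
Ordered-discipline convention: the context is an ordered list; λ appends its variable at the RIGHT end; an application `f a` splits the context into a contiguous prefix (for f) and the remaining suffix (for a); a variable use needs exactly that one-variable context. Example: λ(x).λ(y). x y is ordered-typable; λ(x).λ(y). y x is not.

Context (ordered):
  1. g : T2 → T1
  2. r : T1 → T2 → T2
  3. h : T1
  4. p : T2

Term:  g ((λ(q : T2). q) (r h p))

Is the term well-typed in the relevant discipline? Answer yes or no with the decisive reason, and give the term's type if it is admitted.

yes — g, r, h, p, q: all used, weakening unneeded; term : T1
counts: g=1; r=1; h=1; p=1; q [bound]=1
order of uses: g, q, r, h, p
typing: well-typed at T1
summary: ordered ✓, linear ✓, affine ✓, relevant ✓, unrestricted ✓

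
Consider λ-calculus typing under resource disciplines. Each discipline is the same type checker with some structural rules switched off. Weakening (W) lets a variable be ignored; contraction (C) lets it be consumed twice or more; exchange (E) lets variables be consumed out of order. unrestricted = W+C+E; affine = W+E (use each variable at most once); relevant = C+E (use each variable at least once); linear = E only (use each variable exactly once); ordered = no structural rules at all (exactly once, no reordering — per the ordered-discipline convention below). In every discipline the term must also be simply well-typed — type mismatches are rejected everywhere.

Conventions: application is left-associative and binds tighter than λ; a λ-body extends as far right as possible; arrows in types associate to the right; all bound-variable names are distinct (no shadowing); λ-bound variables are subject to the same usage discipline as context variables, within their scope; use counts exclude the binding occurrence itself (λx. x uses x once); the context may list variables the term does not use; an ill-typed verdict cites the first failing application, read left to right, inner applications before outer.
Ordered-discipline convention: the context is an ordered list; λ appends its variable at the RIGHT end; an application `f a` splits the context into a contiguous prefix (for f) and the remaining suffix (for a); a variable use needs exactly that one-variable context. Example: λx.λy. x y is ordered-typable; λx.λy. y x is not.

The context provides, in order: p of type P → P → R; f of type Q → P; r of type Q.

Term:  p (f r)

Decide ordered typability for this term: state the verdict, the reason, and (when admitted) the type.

yes — single-use (p, f, r), ordered derivation ok; term : P → R
usage: p ×1; f ×1; r ×1
uses in reading order: p, f, r
typing: ✓ — P → R
all disciplines: ordered ✓, linear ✓, affine ✓, relevant ✓, unrestricted ✓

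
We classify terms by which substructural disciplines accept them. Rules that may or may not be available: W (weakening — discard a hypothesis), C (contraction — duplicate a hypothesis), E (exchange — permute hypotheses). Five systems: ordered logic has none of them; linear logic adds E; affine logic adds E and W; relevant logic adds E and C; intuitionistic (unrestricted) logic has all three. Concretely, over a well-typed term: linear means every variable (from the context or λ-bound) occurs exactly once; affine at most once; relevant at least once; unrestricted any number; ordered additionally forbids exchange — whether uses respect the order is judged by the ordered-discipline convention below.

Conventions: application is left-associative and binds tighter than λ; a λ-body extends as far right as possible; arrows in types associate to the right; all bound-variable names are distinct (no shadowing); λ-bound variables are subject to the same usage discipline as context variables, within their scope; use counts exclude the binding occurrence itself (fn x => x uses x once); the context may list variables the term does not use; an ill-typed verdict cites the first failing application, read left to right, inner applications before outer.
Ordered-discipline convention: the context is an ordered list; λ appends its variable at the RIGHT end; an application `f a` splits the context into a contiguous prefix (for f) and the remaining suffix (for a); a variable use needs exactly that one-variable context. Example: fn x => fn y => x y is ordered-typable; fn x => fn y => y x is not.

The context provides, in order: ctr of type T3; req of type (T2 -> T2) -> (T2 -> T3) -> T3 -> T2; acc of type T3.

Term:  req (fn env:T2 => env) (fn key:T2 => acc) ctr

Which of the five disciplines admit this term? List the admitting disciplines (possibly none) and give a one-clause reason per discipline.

accepted by: affine, unrestricted
counts: ctr: 1×, req: 1×, acc: 1×, env (bound): 1×, key (bound): 0×
order of uses: req, env, acc, ctr
typing: ✓ — T2
ordered: ✗ — needs weakening: key unused
linear: ✗ — needs weakening: key unused
affine: ✓ — at most one use each (ctr, req, acc, env, key)
relevant: ✗ — needs weakening: key unused
unrestricted: ✓ — type-checks (T2) and nothing is barred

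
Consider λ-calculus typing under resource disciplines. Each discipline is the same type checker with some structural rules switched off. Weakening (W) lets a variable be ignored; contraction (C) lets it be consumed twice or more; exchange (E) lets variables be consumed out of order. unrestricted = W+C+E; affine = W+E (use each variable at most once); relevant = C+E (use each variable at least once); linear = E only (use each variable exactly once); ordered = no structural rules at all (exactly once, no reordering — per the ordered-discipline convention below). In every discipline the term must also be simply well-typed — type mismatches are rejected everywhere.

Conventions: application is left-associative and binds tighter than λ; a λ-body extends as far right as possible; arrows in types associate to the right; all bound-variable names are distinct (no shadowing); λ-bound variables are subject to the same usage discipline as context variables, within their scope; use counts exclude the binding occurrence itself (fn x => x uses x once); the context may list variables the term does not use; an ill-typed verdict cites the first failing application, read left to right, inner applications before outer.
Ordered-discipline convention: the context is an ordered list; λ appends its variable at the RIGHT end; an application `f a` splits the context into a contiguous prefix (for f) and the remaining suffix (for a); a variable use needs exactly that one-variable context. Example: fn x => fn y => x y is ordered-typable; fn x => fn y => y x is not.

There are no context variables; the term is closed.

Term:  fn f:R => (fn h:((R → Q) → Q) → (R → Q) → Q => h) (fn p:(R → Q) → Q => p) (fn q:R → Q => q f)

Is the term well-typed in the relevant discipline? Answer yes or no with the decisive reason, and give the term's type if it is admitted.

yes — every one of f, h, p, q appears; term : R → (R → Q) → Q
variable uses: f (bound): 1×, h (bound): 1×, p (bound): 1×, q (bound): 1×
order of uses: h, p, q, f
typing: ✓ — R → (R → Q) → Q
per-discipline verdicts: ordered ✗ · linear ✓ · affine ✓ · relevant ✓ · unrestricted ✓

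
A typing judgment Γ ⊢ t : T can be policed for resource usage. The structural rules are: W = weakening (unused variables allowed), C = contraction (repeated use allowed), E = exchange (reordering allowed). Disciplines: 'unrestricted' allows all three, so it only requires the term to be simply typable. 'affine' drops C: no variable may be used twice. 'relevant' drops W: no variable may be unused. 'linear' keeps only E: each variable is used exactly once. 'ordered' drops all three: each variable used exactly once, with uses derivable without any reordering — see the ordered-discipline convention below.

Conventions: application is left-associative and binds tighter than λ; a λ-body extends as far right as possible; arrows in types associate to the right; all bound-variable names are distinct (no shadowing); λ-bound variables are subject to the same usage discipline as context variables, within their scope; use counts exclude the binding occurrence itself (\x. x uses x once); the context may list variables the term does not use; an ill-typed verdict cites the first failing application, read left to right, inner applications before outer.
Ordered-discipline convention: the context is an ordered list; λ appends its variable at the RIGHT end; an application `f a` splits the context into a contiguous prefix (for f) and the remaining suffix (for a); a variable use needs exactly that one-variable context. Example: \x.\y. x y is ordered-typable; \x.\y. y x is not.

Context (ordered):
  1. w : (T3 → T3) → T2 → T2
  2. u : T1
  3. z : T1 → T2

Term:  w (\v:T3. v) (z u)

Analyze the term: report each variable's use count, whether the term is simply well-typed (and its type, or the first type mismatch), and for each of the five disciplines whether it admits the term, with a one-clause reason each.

usage: w: 1×; u: 1×; z: 1×; v [bound]: 1×
uses in reading order: w, v, z, u
typing: well-typed — term : T2
ordered: ✗ — use order w, v, z, u needs exchange
linear: ✓ — w, u, z, v: one use apiece
affine: ✓ — no duplicate uses among w, u, z, v
relevant: ✓ — w, u, z, v: all used, weakening unneeded
unrestricted: ✓ — well-typed at T2; no restrictions here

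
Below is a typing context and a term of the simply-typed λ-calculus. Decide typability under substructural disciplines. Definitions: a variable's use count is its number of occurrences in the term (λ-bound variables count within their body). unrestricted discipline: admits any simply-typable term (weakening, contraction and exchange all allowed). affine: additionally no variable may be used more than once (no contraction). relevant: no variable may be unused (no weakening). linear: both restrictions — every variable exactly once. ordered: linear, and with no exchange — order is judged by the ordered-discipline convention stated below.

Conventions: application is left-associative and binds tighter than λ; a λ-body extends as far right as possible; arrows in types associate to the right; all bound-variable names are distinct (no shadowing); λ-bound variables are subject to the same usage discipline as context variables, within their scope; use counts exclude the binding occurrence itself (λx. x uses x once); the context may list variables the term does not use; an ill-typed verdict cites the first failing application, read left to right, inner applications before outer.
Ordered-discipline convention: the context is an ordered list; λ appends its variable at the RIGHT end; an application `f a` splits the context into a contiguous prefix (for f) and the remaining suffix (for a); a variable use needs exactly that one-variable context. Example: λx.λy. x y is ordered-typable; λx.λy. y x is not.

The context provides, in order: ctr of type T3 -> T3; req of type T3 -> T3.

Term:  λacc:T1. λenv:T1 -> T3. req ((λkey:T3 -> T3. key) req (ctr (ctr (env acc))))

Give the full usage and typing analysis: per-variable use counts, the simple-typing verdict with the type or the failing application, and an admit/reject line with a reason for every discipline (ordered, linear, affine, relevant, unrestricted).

usage: ctr: 2×, req: 2×, acc (λ-bound): 1×, env (λ-bound): 1×, key (λ-bound): 1×
uses in reading order: req, key, req, ctr, ctr, env, acc
typing: the term checks, with type T1 -> (T1 -> T3) -> T3
ordered: ✗, needs contraction — ctr ×2, req ×2
linear: ✗, needs contraction — ctr ×2, req ×2
affine: ✗, needs contraction — ctr ×2, req ×2
relevant: ✓, ctr, req, acc, env, key: all used, weakening unneeded
unrestricted: ✓, simply typable at T1 -> (T1 -> T3) -> T3; W, C, E all held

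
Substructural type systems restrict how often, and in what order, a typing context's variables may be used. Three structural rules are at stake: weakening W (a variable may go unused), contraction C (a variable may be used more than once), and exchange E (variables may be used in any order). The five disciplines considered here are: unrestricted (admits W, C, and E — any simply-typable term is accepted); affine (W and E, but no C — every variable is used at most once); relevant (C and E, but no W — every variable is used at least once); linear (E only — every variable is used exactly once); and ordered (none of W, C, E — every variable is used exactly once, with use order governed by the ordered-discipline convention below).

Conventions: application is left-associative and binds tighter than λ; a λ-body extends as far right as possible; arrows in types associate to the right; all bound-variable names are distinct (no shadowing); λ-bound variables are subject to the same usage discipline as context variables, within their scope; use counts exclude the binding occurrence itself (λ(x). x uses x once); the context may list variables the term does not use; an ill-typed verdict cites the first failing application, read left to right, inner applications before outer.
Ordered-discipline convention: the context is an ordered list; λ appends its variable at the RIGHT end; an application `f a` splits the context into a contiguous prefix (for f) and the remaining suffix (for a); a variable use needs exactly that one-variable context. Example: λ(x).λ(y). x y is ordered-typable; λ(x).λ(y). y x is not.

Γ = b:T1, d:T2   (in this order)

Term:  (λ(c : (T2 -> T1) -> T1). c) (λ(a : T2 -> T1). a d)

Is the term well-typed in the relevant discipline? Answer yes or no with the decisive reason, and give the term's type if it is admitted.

no — b left unused
variable uses: b=0; d=1; c (bound)=1; a (bound)=1
use order (left to right): c, a, d
typing: the term checks, with type (T2 -> T1) -> T1
per-discipline verdicts: ordered ✗ | linear ✗ | affine ✓ | relevant ✗ | unrestricted ✓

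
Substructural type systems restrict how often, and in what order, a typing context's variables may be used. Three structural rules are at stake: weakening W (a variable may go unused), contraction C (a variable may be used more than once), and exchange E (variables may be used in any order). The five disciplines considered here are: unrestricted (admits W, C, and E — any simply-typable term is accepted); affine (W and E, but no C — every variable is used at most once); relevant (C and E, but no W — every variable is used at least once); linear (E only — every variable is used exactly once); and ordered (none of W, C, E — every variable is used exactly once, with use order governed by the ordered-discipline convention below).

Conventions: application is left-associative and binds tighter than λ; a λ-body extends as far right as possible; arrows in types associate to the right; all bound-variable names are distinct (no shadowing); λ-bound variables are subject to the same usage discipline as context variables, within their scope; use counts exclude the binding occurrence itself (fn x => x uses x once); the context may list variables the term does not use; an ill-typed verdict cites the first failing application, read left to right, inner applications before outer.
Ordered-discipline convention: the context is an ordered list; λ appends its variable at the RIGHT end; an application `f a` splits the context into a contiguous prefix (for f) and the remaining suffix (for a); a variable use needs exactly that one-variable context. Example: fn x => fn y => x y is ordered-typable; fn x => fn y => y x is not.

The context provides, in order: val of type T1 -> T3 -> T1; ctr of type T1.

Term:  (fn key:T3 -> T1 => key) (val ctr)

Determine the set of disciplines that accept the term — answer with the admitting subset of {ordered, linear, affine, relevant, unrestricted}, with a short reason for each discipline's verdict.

admitted in: ordered, linear, affine, relevant, unrestricted
usage: val: 1; ctr: 1; key (λ-bound): 1
uses in reading order: key, val, ctr
typing: ✓ — T3 -> T1
ordered: ✓, single-use (val, ctr, key), ordered derivation ok
linear: ✓, single use per variable (val, ctr, key)
affine: ✓, at most one use each (val, ctr, key)
relevant: ✓, at least one use each (val, ctr, key)
unrestricted: ✓, typability at T3 -> T1 is all that's needed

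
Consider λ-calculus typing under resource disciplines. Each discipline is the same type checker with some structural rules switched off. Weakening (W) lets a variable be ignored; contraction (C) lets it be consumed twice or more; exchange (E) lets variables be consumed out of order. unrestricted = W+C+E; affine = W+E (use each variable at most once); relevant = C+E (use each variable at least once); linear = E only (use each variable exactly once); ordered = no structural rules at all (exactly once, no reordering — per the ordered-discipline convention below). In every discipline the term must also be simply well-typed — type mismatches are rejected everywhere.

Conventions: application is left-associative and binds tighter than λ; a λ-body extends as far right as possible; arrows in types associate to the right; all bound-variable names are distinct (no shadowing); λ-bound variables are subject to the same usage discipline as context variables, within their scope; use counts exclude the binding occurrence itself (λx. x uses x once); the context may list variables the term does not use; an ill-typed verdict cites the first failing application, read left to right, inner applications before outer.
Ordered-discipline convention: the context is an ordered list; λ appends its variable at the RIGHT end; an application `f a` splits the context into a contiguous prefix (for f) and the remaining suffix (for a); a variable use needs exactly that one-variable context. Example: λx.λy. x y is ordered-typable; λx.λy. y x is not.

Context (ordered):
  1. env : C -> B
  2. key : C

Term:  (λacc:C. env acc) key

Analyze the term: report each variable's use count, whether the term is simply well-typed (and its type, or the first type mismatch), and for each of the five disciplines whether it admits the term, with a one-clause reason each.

variable uses: env: 1×, key: 1×, acc [bound]: 1×
left-to-right use order: env, acc, key
typing: the term checks, with type B
ordered ✓ (one use each (env, key, acc); ordered split holds)
linear ✓ (each of env, key, acc used exactly once)
affine ✓ (env, key, acc: no repeats, contraction unneeded)
relevant ✓ (every one of env, key, acc appears)
unrestricted ✓ (simply typable at B; W, C, E all held)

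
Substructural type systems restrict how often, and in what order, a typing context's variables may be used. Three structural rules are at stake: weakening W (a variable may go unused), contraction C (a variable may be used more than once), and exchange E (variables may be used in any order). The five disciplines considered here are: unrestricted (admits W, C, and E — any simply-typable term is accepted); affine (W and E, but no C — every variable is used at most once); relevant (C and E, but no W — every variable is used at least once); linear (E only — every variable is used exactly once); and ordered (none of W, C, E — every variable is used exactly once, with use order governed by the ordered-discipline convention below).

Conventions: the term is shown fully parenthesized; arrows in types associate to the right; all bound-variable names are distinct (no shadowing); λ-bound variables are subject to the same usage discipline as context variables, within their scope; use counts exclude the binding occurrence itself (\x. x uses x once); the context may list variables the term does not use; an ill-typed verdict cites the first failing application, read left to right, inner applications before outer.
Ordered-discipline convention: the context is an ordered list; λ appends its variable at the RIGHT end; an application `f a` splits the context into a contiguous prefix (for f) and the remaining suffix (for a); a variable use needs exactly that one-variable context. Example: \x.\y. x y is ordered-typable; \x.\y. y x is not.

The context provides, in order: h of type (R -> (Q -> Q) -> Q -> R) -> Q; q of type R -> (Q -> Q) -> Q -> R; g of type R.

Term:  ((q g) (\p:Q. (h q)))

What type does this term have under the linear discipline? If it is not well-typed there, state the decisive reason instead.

not well-typed under linear — uses contraction: q ×2; p left unused
usage: h: 1; q: 2; g: 1; p (bound): 0
uses in reading order: q, g, h, q
typing: well-typed — term : Q -> R
summary: ordered ✗ | linear ✗ | affine ✗ | relevant ✗ | unrestricted ✓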